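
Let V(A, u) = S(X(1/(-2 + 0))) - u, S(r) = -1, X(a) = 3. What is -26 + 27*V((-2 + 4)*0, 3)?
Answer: -134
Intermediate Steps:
V(A, u) = -1 - u
-26 + 27*V((-2 + 4)*0, 3) = -26 + 27*(-1 - 1*3) = -26 + 27*(-1 - 3) = -26 + 27*(-4) = -26 - 108 = -134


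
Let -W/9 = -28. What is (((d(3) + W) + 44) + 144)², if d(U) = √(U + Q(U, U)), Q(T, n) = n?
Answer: (440 + √6)² ≈ 1.9576e+5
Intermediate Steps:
W = 252 (W = -9*(-28) = 252)
d(U) = √2*√U (d(U) = √(U + U) = √(2*U) = √2*√U)
(((d(3) + W) + 44) + 144)² = (((√2*√3 + 252) + 44) + 144)² = (((√6 + 252) + 44) + 144)² = (((252 + √6) + 44) + 144)² = ((296 + √6) + 144)² = (440 + √6)²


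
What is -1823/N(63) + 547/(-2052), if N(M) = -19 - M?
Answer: 1847971/84132 ≈ 21.965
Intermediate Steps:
-1823/N(63) + 547/(-2052) = -1823/(-19 - 1*63) + 547/(-2052) = -1823/(-19 - 63) + 547*(-1/2052) = -1823/(-82) - 547/2052 = -1823*(-1/82) - 547/2052 = 1823/82 - 547/2052 = 1847971/84132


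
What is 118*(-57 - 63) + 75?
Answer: -14085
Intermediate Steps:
118*(-57 - 63) + 75 = 118*(-120) + 75 = -14160 + 75 = -14085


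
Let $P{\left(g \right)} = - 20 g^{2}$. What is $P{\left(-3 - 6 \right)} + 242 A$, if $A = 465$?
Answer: $110910$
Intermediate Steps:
$P{\left(-3 - 6 \right)} + 242 A = - 20 \left(-3 - 6\right)^{2} + 242 \cdot 465 = - 20 \left(-9\right)^{2} + 112530 = \left(-20\right) 81 + 112530 = -1620 + 112530 = 110910$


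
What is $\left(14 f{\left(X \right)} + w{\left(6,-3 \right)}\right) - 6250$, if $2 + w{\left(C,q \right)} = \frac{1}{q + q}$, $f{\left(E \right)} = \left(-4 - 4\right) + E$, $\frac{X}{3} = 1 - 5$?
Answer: $- \frac{39193}{6} \approx -6532.2$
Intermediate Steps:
$X = -12$ ($X = 3 \left(1 - 5\right) = 3 \left(-4\right) = -12$)
$f{\left(E \right)} = -8 + E$
$w{\left(C,q \right)} = -2 + \frac{1}{2 q}$ ($w{\left(C,q \right)} = -2 + \frac{1}{q + q} = -2 + \frac{1}{2 q}$)
$\left(14 f{\left(X \right)} + w{\left(6,-3 \right)}\right) - 6250 = \left(14 \left(-8 - 12\right) - \left(2 - \frac{1}{2 \left(-3\right)}\right)\right) - 6250 = \left(14 \left(-20\right) + \left(-2 + \frac{1}{2} \left(- \frac{1}{3}\right)\right)\right) - 6250 = \left(-280 - \frac{13}{6}\right) - 6250 = - \frac{1693}{6} - 6250 = - \frac{39193}{6}$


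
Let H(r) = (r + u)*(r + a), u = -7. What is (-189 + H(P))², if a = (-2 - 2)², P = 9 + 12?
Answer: 108241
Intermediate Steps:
P = 21
a = 16 (a = (-4)² = 16)
H(r) = (-7 + r)*(16 + r) (H(r) = (r - 7)*(r + 16) = (-7 + r)*(16 + r))
(-189 + H(P))² = (-189 + (-112 + 21² + 9*21))² = (-189 + (-112 + 441 + 189))² = (-189 + 518)² = 329² = 108241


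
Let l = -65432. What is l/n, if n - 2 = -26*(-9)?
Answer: -16358/59 ≈ -277.25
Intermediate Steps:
n = 236 (n = 2 - 26*(-9) = 2 + 234 = 236)
l/n = -65432/236 = -65432*1/236 = -16358/59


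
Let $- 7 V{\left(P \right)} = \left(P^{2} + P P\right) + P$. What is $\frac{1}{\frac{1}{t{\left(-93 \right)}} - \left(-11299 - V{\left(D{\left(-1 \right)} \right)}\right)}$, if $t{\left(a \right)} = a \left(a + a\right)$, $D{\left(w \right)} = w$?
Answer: $\frac{121086}{1368133423} \approx 8.8505 \cdot 10^{-5}$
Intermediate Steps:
$t{\left(a \right)} = 2 a^{2}$ ($t{\left(a \right)} = a 2 a = 2 a^{2}$)
$V{\left(P \right)} = - \frac{2 P^{2}}{7} - \frac{P}{7}$ ($V{\left(P \right)} = - \frac{\left(P^{2} + P P\right) + P}{7} = - \frac{\left(P^{2} + P^{2}\right) + P}{7} = - \frac{2 P^{2} + P}{7} = - \frac{P + 2 P^{2}}{7} = - \frac{2 P^{2}}{7} - \frac{P}{7}$)
$\frac{1}{\frac{1}{t{\left(-93 \right)}} - \left(-11299 - V{\left(D{\left(-1 \right)} \right)}\right)} = \frac{1}{\frac{1}{2 \left(-93\right)^{2}} - \left(-11299 - \frac{1 + 2 \left(-1\right)}{7}\right)} = \frac{1}{\frac{1}{2 \cdot 8649} - \left(-11299 - \frac{1 - 2}{7}\right)} = \frac{1}{\frac{1}{17298} - \left(-11299 + \frac{1}{7}\right)} = \frac{1}{\frac{1}{17298} + \left(\left(- \frac{1}{7} + 27213\right) - 15914\right)} = \frac{1}{\frac{1}{17298} + \left(\frac{190490}{7} - 15914\right)} = \frac{1}{\frac{1}{17298} + \frac{79092}{7}} = \frac{1}{\frac{1368133423}{121086}} = \frac{121086}{1368133423}$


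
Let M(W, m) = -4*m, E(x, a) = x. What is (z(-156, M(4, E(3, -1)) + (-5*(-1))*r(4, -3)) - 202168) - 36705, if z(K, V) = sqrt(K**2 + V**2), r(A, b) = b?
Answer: -238873 + 3*sqrt(2785) ≈ -2.3871e+5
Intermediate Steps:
(z(-156, M(4, E(3, -1)) + (-5*(-1))*r(4, -3)) - 202168) - 36705 = (sqrt((-156)**2 + (-4*3 - 5*(-1)*(-3))**2) - 202168) - 36705 = (sqrt(24336 + (-12 + 5*(-3))**2) - 202168) - 36705 = (sqrt(24336 + (-12 - 15)**2) - 202168) - 36705 = (sqrt(24336 + (-27)**2) - 202168) - 36705 = (sqrt(24336 + 729) - 202168) - 36705 = (sqrt(25065) - 202168) - 36705 = (3*sqrt(2785) - 202168) - 36705 = (-202168 + 3*sqrt(2785)) - 36705 = -238873 + 3*sqrt(2785)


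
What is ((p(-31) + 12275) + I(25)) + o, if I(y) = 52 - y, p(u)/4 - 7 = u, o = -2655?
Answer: 9551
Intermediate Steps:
p(u) = 28 + 4*u
((p(-31) + 12275) + I(25)) + o = (((28 + 4*(-31)) + 12275) + (52 - 1*25)) - 2655 = (((28 - 124) + 12275) + (52 - 25)) - 2655 = ((-96 + 12275) + 27) - 2655 = (12179 + 27) - 2655 = 12206 - 2655 = 9551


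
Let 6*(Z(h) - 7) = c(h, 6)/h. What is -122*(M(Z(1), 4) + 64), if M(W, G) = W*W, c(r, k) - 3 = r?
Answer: -134810/9 ≈ -14979.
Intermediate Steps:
c(r, k) = 3 + r
Z(h) = 7 + (3 + h)/(6*h) (Z(h) = 7 + ((3 + h)/h)/6 = 7 + (3 + h)/(6*h))
M(W, G) = W**2
-122*(M(Z(1), 4) + 64) = -122*(((1/6)*(3 + 43*1)/1)**2 + 64) = -122*(((1/6)*1*(3 + 43))**2 + 64) = -122*(((1/6)*1*46)**2 + 64) = -122*((23/3)**2 + 64) = -122*(529/9 + 64) = -122*1105/9 = -134810/9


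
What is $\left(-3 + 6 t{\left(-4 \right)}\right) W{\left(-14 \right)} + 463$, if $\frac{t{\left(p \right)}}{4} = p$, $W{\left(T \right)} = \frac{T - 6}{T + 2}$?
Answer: $298$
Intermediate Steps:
$W{\left(T \right)} = \frac{-6 + T}{2 + T}$
$t{\left(p \right)} = 4 p$
$\left(-3 + 6 t{\left(-4 \right)}\right) W{\left(-14 \right)} + 463 = \left(-3 + 6 \cdot 4 \left(-4\right)\right) \frac{-6 - 14}{2 - 14} + 463 = \left(-3 + 6 \left(-16\right)\right) \frac{1}{-12} \left(-20\right) + 463 = \left(-3 - 96\right) \left(\left(- \frac{1}{12}\right) \left(-20\right)\right) + 463 = \left(-99\right) \frac{5}{3} + 463 = -165 + 463 = 298$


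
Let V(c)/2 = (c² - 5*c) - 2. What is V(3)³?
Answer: -4096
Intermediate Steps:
V(c) = -4 - 10*c + 2*c² (V(c) = 2*((c² - 5*c) - 2) = 2*(-2 + c² - 5*c) = -4 - 10*c + 2*c²)
V(3)³ = (-4 - 10*3 + 2*3²)³ = (-4 - 30 + 2*9)³ = (-4 - 30 + 18)³ = (-16)³ = -4096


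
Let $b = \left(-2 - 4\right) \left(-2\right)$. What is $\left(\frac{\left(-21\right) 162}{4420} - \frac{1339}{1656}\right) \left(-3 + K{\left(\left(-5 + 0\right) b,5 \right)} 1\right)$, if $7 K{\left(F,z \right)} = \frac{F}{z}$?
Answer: $\frac{31768253}{4269720} \approx 7.4404$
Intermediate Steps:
$b = 12$ ($b = \left(-6\right) \left(-2\right) = 12$)
$K{\left(F,z \right)} = \frac{F}{7 z}$ ($K{\left(F,z \right)} = \frac{F \frac{1}{z}}{7} = \frac{F}{7 z}$)
$\left(\frac{\left(-21\right) 162}{4420} - \frac{1339}{1656}\right) \left(-3 + K{\left(\left(-5 + 0\right) b,5 \right)} 1\right) = \left(\frac{\left(-21\right) 162}{4420} - \frac{1339}{1656}\right) \left(-3 + \frac{\left(-5 + 0\right) 12}{7 \cdot 5} \cdot 1\right) = \left(\left(-3402\right) \frac{1}{4420} - \frac{1339}{1656}\right) \left(-3 + \frac{1}{7} \left(\left(-5\right) 12\right) \frac{1}{5} \cdot 1\right) = \left(- \frac{1701}{2210} - \frac{1339}{1656}\right) \left(-3 + \frac{1}{7} \left(-60\right) \frac{1}{5} \cdot 1\right) = - \frac{2888023 \left(-3 - \frac{12}{7}\right)}{1829880} = \left(- \frac{2888023}{1829880}\right) \left(- \frac{33}{7}\right) = \frac{31768253}{4269720}$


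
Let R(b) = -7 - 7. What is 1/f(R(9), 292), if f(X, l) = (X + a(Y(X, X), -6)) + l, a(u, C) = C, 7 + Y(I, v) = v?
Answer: 1/272 ≈ 0.0036765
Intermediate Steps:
Y(I, v) = -7 + v
R(b) = -14
f(X, l) = -6 + X + l (f(X, l) = (X - 6) + l = (-6 + X) + l = -6 + X + l)
1/f(R(9), 292) = 1/(-6 - 14 + 292) = 1/272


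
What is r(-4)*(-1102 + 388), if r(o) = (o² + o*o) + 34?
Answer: -47124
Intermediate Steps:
r(o) = 34 + 2*o² (r(o) = (o² + o²) + 34 = 2*o² + 34 = 34 + 2*o²)
r(-4)*(-1102 + 388) = (34 + 2*(-4)²)*(-1102 + 388) = (34 + 2*16)*(-714) = (34 + 32)*(-714) = 66*(-714) = -47124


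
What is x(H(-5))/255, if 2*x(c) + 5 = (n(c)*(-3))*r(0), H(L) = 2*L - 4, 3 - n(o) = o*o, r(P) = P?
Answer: -1/102 ≈ -0.0098039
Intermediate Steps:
n(o) = 3 - o² (n(o) = 3 - o*o = 3 - o²)
H(L) = -4 + 2*L
x(c) = -5/2 (x(c) = -5/2 + (((3 - c²)*(-3))*0)/2 = -5/2 + ((-9 + 3*c²)*0)/2 = -5/2 + (½)*0 = -5/2 + 0 = -5/2)
x(H(-5))/255 = -5/2/255 = -5/2*1/255 = -1/102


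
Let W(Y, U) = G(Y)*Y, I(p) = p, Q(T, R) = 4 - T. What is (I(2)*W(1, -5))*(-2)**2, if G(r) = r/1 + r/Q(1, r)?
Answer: 32/3 ≈ 10.667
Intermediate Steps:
G(r) = 4*r/3 (G(r) = r/1 + r/(4 - 1*1) = r*1 + r/(4 - 1) = r + r/3 = 4*r/3)
W(Y, U) = 4*Y**2/3 (W(Y, U) = (4*Y/3)*Y = 4*Y**2/3)
(I(2)*W(1, -5))*(-2)**2 = (2*((4/3)*1**2))*(-2)**2 = (2*((4/3)*1))*4 = (2*(4/3))*4 = (8/3)*4 = 32/3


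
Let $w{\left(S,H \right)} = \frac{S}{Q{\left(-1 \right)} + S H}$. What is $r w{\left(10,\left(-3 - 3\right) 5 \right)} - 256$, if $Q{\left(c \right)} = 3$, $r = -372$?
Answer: $- \frac{24104}{99} \approx -243.47$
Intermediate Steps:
$w{\left(S,H \right)} = \frac{S}{3 + H S}$ ($w{\left(S,H \right)} = \frac{S}{3 + S H} = \frac{S}{3 + H S}$)
$r w{\left(10,\left(-3 - 3\right) 5 \right)} - 256 = - 372 \frac{10}{3 + \left(-3 - 3\right) 5 \cdot 10} - 256 = - 372 \frac{10}{3 + \left(-6\right) 5 \cdot 10} - 256 = - 372 \frac{10}{3 - 300} - 256 = - 372 \frac{10}{-297} - 256 = - 372 \cdot 10 \left(- \frac{1}{297}\right) - 256 = \left(-372\right) \left(- \frac{10}{297}\right) - 256 = \frac{1240}{99} - 256 = - \frac{24104}{99}$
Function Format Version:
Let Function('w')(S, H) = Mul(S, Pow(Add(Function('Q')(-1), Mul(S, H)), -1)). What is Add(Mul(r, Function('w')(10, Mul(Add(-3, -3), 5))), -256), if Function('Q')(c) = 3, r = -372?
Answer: Rational(-24104, 99) ≈ -243.47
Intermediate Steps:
Function('w')(S, H) = Mul(S, Pow(Add(3, Mul(H, S)), -1)) (Function('w')(S, H) = Mul(S, Pow(Add(3, Mul(S, H)), -1)) = Mul(S, Pow(Add(3, Mul(H, S)), -1)))
Add(Mul(r, Function('w')(10, Mul(Add(-3, -3), 5))), -256) = Add(Mul(-372, Mul(10, Pow(Add(3, Mul(Mul(Add(-3, -3), 5), 10)), -1))), -256) = Add(Mul(-372, Mul(10, Pow(Add(3, Mul(Mul(-6, 5), 10)), -1))), -256) = Add(Mul(-372, Mul(10, Pow(Add(3, Mul(-30, 10)), -1))), -256) = Add(Mul(-372, Mul(10, Pow(Add(3, -300), -1))), -256) = Add(Mul(-372, Mul(10, Pow(-297, -1))), -256) = Add(Mul(-372, Mul(10, Rational(-1, 297))), -256) = Add(Mul(-372, Rational(-10, 297)), -256) = Add(Rational(1240, 99), -256) = Rational(-24104, 99)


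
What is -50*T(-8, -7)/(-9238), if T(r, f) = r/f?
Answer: 200/32333 ≈ 0.0061856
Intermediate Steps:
-50*T(-8, -7)/(-9238) = -(-400)/(-7)/(-9238) = -(-400)*(-1)/7*(-1/9238) = -50*8/7*(-1/9238) = -400/7*(-1/9238) = 200/32333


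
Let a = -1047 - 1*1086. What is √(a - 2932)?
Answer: I*√5065 ≈ 71.169*I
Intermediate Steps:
a = -2133 (a = -1047 - 1086 = -2133)
√(a - 2932) = √(-2133 - 2932) = √(-5065) = I*√5065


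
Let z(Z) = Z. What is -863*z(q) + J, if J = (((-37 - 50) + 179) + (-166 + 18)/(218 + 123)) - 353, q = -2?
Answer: 499417/341 ≈ 1464.6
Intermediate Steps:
J = -89149/341 (J = ((-87 + 179) - 148/341) - 353 = (92 - 148*1/341) - 353 = (92 - 148/341) - 353 = 31224/341 - 353 = -89149/341 ≈ -261.43)
-863*z(q) + J = -863*(-2) - 89149/341 = 1726 - 89149/341 = 499417/341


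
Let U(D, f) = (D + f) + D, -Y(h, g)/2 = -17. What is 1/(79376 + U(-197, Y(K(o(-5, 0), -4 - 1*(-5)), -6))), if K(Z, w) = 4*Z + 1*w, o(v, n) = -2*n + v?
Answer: 1/79016 ≈ 1.2656e-5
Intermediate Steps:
o(v, n) = v - 2*n
K(Z, w) = w + 4*Z (K(Z, w) = 4*Z + w = w + 4*Z)
Y(h, g) = 34 (Y(h, g) = -2*(-17) = 34)
U(D, f) = f + 2*D
1/(79376 + U(-197, Y(K(o(-5, 0), -4 - 1*(-5)), -6))) = 1/(79376 + (34 + 2*(-197))) = 1/(79376 + (34 - 394)) = 1/(79376 - 360) = 1/79016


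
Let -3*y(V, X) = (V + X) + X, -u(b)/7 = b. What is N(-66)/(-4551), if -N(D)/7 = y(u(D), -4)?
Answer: -3178/13653 ≈ -0.23277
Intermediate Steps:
u(b) = -7*b
y(V, X) = -2*X/3 - V/3 (y(V, X) = -((V + X) + X)/3 = -(V + 2*X)/3 = -2*X/3 - V/3)
N(D) = -56/3 - 49*D/3 (N(D) = -7*(-2/3*(-4) - (-7)*D/3) = -7*(8/3 + 7*D/3) = -56/3 - 49*D/3)
N(-66)/(-4551) = (-56/3 - 49/3*(-66))/(-4551) = (-56/3 + 1078)*(-1/4551) = (3178/3)*(-1/4551) = -3178/13653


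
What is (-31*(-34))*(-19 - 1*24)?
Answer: -45322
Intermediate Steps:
(-31*(-34))*(-19 - 1*24) = 1054*(-19 - 24) = 1054*(-43) = -45322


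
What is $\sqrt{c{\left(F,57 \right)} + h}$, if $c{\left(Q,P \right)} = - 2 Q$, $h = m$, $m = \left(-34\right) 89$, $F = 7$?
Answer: $4 i \sqrt{190} \approx 55.136 i$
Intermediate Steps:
$m = -3026$
$h = -3026$
$\sqrt{c{\left(F,57 \right)} + h} = \sqrt{\left(-2\right) 7 - 3026} = \sqrt{-14 - 3026} = \sqrt{-3040} = 4 i \sqrt{190}$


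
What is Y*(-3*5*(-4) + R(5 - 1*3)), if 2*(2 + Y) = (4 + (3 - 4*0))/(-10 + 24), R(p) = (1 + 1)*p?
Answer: -112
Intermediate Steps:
R(p) = 2*p
Y = -7/4 (Y = -2 + ((4 + (3 - 4*0))/(-10 + 24))/2 = -2 + ((4 + (3 + 0))/14)/2 = -2 + ((4 + 3)*(1/14))/2 = -2 + (7*(1/14))/2 = -2 + (1/2)*(1/2) = -2 + 1/4 = -7/4 ≈ -1.7500)
Y*(-3*5*(-4) + R(5 - 1*3)) = -7*(-3*5*(-4) + 2*(5 - 1*3))/4 = -7*(-15*(-4) + 2*(5 - 3))/4 = -7*(60 + 2*2)/4 = -7*(60 + 4)/4 = -7/4*64 = -112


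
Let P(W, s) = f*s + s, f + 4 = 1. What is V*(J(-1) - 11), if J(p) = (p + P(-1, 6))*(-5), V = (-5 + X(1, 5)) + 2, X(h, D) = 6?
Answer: 162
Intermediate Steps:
f = -3 (f = -4 + 1 = -3)
V = 3 (V = (-5 + 6) + 2 = 1 + 2 = 3)
P(W, s) = -2*s (P(W, s) = -3*s + s = -2*s)
J(p) = 60 - 5*p (J(p) = (p - 2*6)*(-5) = (p - 12)*(-5) = (-12 + p)*(-5) = 60 - 5*p)
V*(J(-1) - 11) = 3*((60 - 5*(-1)) - 11) = 3*((60 + 5) - 11) = 3*(65 - 11) = 3*54 = 162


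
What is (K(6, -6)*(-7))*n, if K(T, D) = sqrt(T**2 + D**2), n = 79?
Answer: -3318*sqrt(2) ≈ -4692.4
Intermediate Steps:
K(T, D) = sqrt(D**2 + T**2)
(K(6, -6)*(-7))*n = (sqrt((-6)**2 + 6**2)*(-7))*79 = (sqrt(36 + 36)*(-7))*79 = (sqrt(72)*(-7))*79 = ((6*sqrt(2))*(-7))*79 = -42*sqrt(2)*79 = -3318*sqrt(2)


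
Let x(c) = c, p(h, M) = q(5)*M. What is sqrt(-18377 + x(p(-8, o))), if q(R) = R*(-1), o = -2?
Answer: I*sqrt(18367) ≈ 135.52*I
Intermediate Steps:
q(R) = -R
p(h, M) = -5*M (p(h, M) = (-1*5)*M = -5*M)
sqrt(-18377 + x(p(-8, o))) = sqrt(-18377 - 5*(-2)) = sqrt(-18377 + 10) = sqrt(-18367) = I*sqrt(18367)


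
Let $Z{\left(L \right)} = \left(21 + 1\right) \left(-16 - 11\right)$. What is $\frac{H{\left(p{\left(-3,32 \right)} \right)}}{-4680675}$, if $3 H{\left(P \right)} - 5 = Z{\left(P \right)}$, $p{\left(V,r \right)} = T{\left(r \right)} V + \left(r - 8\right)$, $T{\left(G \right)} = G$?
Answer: $\frac{589}{14042025} \approx 4.1945 \cdot 10^{-5}$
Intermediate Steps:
$Z{\left(L \right)} = -594$ ($Z{\left(L \right)} = 22 \left(-27\right) = -594$)
$p{\left(V,r \right)} = -8 + r + V r$ ($p{\left(V,r \right)} = r V + \left(r - 8\right) = V r + \left(-8 + r\right) = -8 + r + V r$)
$H{\left(P \right)} = - \frac{589}{3}$ ($H{\left(P \right)} = \frac{5}{3} + \frac{1}{3} \left(-594\right) = \frac{5}{3} - 198 = - \frac{589}{3}$)
$\frac{H{\left(p{\left(-3,32 \right)} \right)}}{-4680675} = - \frac{589}{3 \left(-4680675\right)} = \left(- \frac{589}{3}\right) \left(- \frac{1}{4680675}\right) = \frac{589}{14042025}$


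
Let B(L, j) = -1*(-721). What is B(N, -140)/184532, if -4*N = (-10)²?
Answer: 721/184532 ≈ 0.0039072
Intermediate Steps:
N = -25 (N = -¼*(-10)² = -¼*100 = -25)
B(L, j) = 721
B(N, -140)/184532 = 721/184532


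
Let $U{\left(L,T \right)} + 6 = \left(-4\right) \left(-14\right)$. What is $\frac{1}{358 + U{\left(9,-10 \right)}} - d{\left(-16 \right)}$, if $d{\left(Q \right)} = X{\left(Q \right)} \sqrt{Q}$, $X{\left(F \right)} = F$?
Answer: $\frac{1}{408} + 64 i \approx 0.002451 + 64.0 i$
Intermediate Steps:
$U{\left(L,T \right)} = 50$ ($U{\left(L,T \right)} = -6 - -56 = -6 + 56 = 50$)
$d{\left(Q \right)} = Q^{\frac{3}{2}}$ ($d{\left(Q \right)} = Q \sqrt{Q} = Q^{\frac{3}{2}}$)
$\frac{1}{358 + U{\left(9,-10 \right)}} - d{\left(-16 \right)} = \frac{1}{358 + 50} - \left(-16\right)^{\frac{3}{2}} = \frac{1}{408} - - 64 i = \frac{1}{408} + 64 i$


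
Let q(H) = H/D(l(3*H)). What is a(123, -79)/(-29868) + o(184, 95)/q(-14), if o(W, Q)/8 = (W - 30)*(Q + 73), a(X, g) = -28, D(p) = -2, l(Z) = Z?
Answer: 220784263/7467 ≈ 29568.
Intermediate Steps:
q(H) = -H/2 (q(H) = H/(-2) = H*(-1/2) = -H/2)
o(W, Q) = 8*(-30 + W)*(73 + Q) (o(W, Q) = 8*((W - 30)*(Q + 73)) = 8*((-30 + W)*(73 + Q)) = 8*(-30 + W)*(73 + Q))
a(123, -79)/(-29868) + o(184, 95)/q(-14) = -28/(-29868) + (-17520 - 240*95 + 584*184 + 8*95*184)/((-1/2*(-14))) = -28*(-1/29868) + (-17520 - 22800 + 107456 + 139840)/7 = 7/7467 + 206976*(1/7) = 7/7467 + 29568 = 220784263/7467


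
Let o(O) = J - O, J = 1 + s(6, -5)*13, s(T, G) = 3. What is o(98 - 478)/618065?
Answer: 12/17659 ≈ 0.00067954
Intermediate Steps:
J = 40 (J = 1 + 3*13 = 1 + 39 = 40)
o(O) = 40 - O
o(98 - 478)/618065 = (40 - (98 - 478))/618065 = (40 - 1*(-380))*(1/618065) = (40 + 380)*(1/618065) = 420*(1/618065) = 12/17659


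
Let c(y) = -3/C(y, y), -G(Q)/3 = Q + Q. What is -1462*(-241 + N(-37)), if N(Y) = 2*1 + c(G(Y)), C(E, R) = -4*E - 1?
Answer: 310628216/889 ≈ 3.4941e+5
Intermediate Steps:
G(Q) = -6*Q (G(Q) = -3*(Q + Q) = -6*Q)
C(E, R) = -1 - 4*E
c(y) = -3/(-1 - 4*y)
N(Y) = 2 + 3/(1 - 24*Y) (N(Y) = 2*1 + 3/(1 + 4*(-6*Y)) = 2 + 3/(1 - 24*Y))
-1462*(-241 + N(-37)) = -1462*(-241 + (5 - 48*(-37))/(1 - 24*(-37))) = -1462*(-241 + (5 + 1776)/(1 + 888)) = -1462*(-241 + 1781/889) = -1462*(-212468/889) = 310628216/889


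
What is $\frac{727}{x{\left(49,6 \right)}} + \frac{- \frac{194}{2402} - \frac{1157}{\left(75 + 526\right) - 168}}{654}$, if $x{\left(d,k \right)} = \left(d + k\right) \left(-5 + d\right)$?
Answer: $\frac{40631579959}{137174304740} \approx 0.2962$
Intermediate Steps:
$x{\left(d,k \right)} = \left(-5 + d\right) \left(d + k\right)$
$\frac{727}{x{\left(49,6 \right)}} + \frac{- \frac{194}{2402} - \frac{1157}{\left(75 + 526\right) - 168}}{654} = \frac{727}{49^{2} - 245 - 30 + 49 \cdot 6} + \frac{- \frac{194}{2402} - \frac{1157}{\left(75 + 526\right) - 168}}{654} = \frac{727}{2401 - 245 - 30 + 294} + \left(\left(-194\right) \frac{1}{2402} - \frac{1157}{601 - 168}\right) \frac{1}{654} = \frac{727}{2420} + \left(- \frac{97}{1201} - \frac{1157}{433}\right) \frac{1}{654} = \frac{727}{2420} - \frac{238593}{56683597} = \frac{40631579959}{137174304740}$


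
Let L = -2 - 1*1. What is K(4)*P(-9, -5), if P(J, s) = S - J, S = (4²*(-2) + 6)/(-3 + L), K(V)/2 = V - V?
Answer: 0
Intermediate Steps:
L = -3 (L = -2 - 1 = -3)
K(V) = 0 (K(V) = 2*(V - V) = 2*0 = 0)
S = 13/3 (S = (4²*(-2) + 6)/(-3 - 3) = (16*(-2) + 6)/(-6) = (-32 + 6)*(-⅙) = -26*(-⅙) = 13/3 ≈ 4.3333)
P(J, s) = 13/3 - J
K(4)*P(-9, -5) = 0*(13/3 - 1*(-9)) = 0*(13/3 + 9) = 0*(40/3) = 0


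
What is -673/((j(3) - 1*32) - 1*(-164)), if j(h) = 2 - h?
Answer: -673/131 ≈ -5.1374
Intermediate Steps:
-673/((j(3) - 1*32) - 1*(-164)) = -673/(((2 - 1*3) - 1*32) - 1*(-164)) = -673/(((2 - 3) - 32) + 164) = -673/((-1 - 32) + 164) = -673/(-33 + 164) = -673/131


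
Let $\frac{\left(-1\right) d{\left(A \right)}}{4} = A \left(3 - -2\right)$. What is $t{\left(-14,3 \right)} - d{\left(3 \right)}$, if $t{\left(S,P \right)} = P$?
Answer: $63$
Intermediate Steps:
$d{\left(A \right)} = - 20 A$ ($d{\left(A \right)} = - 4 A \left(3 - -2\right) = - 4 A \left(3 + 2\right) = - 4 A 5 = - 4 \cdot 5 A = - 20 A$)
$t{\left(-14,3 \right)} - d{\left(3 \right)} = 3 - \left(-20\right) 3 = 3 - -60 = 3 + 60 = 63$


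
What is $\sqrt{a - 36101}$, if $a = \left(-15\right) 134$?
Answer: $i \sqrt{38111} \approx 195.22 i$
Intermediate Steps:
$a = -2010$
$\sqrt{a - 36101} = \sqrt{-2010 - 36101} = \sqrt{-38111} = i \sqrt{38111}$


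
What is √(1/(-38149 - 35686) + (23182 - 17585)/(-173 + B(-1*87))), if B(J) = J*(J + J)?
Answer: √18264208261553430/220988155 ≈ 0.61155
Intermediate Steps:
B(J) = 2*J² (B(J) = J*(2*J) = 2*J²)
√(1/(-38149 - 35686) + (23182 - 17585)/(-173 + B(-1*87))) = √(1/(-38149 - 35686) + (23182 - 17585)/(-173 + 2*(-1*87)²)) = √(1/(-73835) + 5597/(-173 + 2*(-87)²)) = √(-1/73835 + 5597/(-173 + 2*7569)) = √(-1/73835 + 5597/(-173 + 15138)) = √(-1/73835 + 5597/14965) = √(82647906/220988155) = √18264208261553430/220988155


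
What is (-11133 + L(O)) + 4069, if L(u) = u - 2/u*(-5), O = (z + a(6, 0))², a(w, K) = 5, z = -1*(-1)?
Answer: -126499/18 ≈ -7027.7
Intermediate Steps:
z = 1
O = 36 (O = (1 + 5)² = 6² = 36)
L(u) = u + 10/u
(-11133 + L(O)) + 4069 = (-11133 + (36 + 10/36)) + 4069 = (-11133 + (36 + 10*(1/36))) + 4069 = (-11133 + (36 + 5/18)) + 4069 = (-11133 + 653/18) + 4069 = -199741/18 + 4069 = -126499/18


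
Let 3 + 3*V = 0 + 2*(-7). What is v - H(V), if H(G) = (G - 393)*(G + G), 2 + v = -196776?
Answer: -1811666/9 ≈ -2.0130e+5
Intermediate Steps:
V = -17/3 (V = -1 + (0 + 2*(-7))/3 = -1 + (0 - 14)/3 = -1 + (1/3)*(-14) = -1 - 14/3 = -17/3 ≈ -5.6667)
v = -196778 (v = -2 - 196776 = -196778)
H(G) = 2*G*(-393 + G) (H(G) = (-393 + G)*(2*G) = 2*G*(-393 + G))
v - H(V) = -196778 - 2*(-17)*(-393 - 17/3)/3 = -196778 - 2*(-17)*(-1196)/(3*3) = -196778 - 1*40664/9 = -196778 - 40664/9 = -1811666/9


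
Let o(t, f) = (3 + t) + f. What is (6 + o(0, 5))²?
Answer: 196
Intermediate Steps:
o(t, f) = 3 + f + t
(6 + o(0, 5))² = (6 + (3 + 5 + 0))² = (6 + 8)² = 14² = 196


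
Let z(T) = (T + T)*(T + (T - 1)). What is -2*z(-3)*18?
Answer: -1512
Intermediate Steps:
z(T) = 2*T*(-1 + 2*T) (z(T) = (2*T)*(T + (-1 + T)) = (2*T)*(-1 + 2*T) = 2*T*(-1 + 2*T))
-2*z(-3)*18 = -4*(-3)*(-1 + 2*(-3))*18 = -4*(-3)*(-1 - 6)*18 = -4*(-3)*(-7)*18 = -2*42*18 = -84*18 = -1512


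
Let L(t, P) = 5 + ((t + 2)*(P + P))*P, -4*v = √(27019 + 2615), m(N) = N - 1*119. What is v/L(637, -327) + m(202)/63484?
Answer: 83/63484 - √29634/546621068 ≈ 0.0013071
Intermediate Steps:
m(N) = -119 + N (m(N) = N - 119 = -119 + N)
v = -√29634/4 (v = -√(27019 + 2615)/4 = -√29634/4 ≈ -43.036)
L(t, P) = 5 + 2*P²*(2 + t) (L(t, P) = 5 + ((2 + t)*(2*P))*P = 5 + (2*P*(2 + t))*P = 5 + 2*P²*(2 + t))
v/L(637, -327) + m(202)/63484 = (-√29634/4)/(5 + 4*(-327)² + 2*637*(-327)²) + (-119 + 202)/63484 = (-√29634/4)/(5 + 4*106929 + 2*637*106929) + 83*(1/63484) = (-√29634/4)/(5 + 427716 + 136227546) + 83/63484 = -√29634/4/136655267 + 83/63484 = -√29634/4*(1/136655267) + 83/63484 = -√29634/546621068 + 83/63484 = 83/63484 - √29634/546621068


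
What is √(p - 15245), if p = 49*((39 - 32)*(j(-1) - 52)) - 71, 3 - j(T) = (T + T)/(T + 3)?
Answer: 2*I*√7945 ≈ 178.27*I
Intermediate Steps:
j(T) = 3 - 2*T/(3 + T) (j(T) = 3 - (T + T)/(T + 3) = 3 - 2*T/(3 + T))
p = -16535 (p = 49*((39 - 32)*((9 - 1)/(3 - 1) - 52)) - 71 = 49*(7*(8/2 - 52)) - 71 = 49*(7*((½)*8 - 52)) - 71 = 49*(7*(4 - 52)) - 71 = 49*(7*(-48)) - 71 = 49*(-336) - 71 = -16464 - 71 = -16535)
√(p - 15245) = √(-16535 - 15245) = √(-31780) = 2*I*√7945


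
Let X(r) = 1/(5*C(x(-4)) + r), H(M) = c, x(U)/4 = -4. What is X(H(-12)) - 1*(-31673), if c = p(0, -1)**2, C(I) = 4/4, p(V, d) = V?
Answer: 158366/5 ≈ 31673.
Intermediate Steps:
x(U) = -16 (x(U) = 4*(-4) = -16)
C(I) = 1 (C(I) = 4*(1/4) = 1)
c = 0 (c = 0**2 = 0)
H(M) = 0
X(r) = 1/(5 + r) (X(r) = 1/(5*1 + r) = 1/(5 + r))
X(H(-12)) - 1*(-31673) = 1/(5 + 0) - 1*(-31673) = 1/5 + 31673 = 158366/5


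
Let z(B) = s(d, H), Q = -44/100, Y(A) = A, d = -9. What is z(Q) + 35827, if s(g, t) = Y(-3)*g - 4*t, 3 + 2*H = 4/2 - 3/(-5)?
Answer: 179274/5 ≈ 35855.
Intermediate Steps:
H = -⅕ (H = -3/2 + (4/2 - 3/(-5))/2 = -3/2 + (4*(½) - 3*(-⅕))/2 = -3/2 + (2 + ⅗)/2 = -3/2 + (½)*(13/5) = -3/2 + 13/10 = -⅕ ≈ -0.20000)
s(g, t) = -4*t - 3*g (s(g, t) = -3*g - 4*t = -4*t - 3*g)
Q = -11/25 (Q = -44*1/100 = -11/25 ≈ -0.44000)
z(B) = 139/5 (z(B) = -4*(-⅕) - 3*(-9) = ⅘ + 27 = 139/5)
z(Q) + 35827 = 139/5 + 35827 = 179274/5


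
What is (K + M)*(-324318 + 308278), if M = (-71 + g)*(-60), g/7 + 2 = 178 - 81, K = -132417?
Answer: 2695634280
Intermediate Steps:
g = 665 (g = -14 + 7*(178 - 81) = -14 + 7*97 = -14 + 679 = 665)
M = -35640 (M = (-71 + 665)*(-60) = 594*(-60) = -35640)
(K + M)*(-324318 + 308278) = (-132417 - 35640)*(-324318 + 308278) = -168057*(-16040) = 2695634280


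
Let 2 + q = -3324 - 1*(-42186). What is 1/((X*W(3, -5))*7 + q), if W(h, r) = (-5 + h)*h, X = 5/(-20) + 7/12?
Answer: 1/38846 ≈ 2.5743e-5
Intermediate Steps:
X = ⅓ (X = 5*(-1/20) + 7*(1/12) = -¼ + 7/12 = ⅓ ≈ 0.33333)
q = 38860 (q = -2 + (-3324 - 1*(-42186)) = -2 + (-3324 + 42186) = -2 + 38862 = 38860)
W(h, r) = h*(-5 + h)
1/((X*W(3, -5))*7 + q) = 1/(((3*(-5 + 3))/3)*7 + 38860) = 1/(((3*(-2))/3)*7 + 38860) = 1/(((⅓)*(-6))*7 + 38860) = 1/(-2*7 + 38860) = 1/(-14 + 38860) = 1/38846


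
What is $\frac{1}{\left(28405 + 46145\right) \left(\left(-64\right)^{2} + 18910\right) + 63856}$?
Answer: $\frac{1}{1715161156} \approx 5.8304 \cdot 10^{-10}$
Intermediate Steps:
$\frac{1}{\left(28405 + 46145\right) \left(\left(-64\right)^{2} + 18910\right) + 63856} = \frac{1}{74550 \left(4096 + 18910\right) + 63856} = \frac{1}{74550 \cdot 23006 + 63856} = \frac{1}{1715097300 + 63856} = \frac{1}{1715161156}$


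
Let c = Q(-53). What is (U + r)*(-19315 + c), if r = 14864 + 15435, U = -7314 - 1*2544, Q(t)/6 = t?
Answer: -401318153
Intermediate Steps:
Q(t) = 6*t
U = -9858 (U = -7314 - 2544 = -9858)
r = 30299
c = -318 (c = 6*(-53) = -318)
(U + r)*(-19315 + c) = (-9858 + 30299)*(-19315 - 318) = 20441*(-19633) = -401318153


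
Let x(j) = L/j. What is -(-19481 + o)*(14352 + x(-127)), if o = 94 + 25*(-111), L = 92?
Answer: 40392727144/127 ≈ 3.1805e+8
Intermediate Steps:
x(j) = 92/j
o = -2681 (o = 94 - 2775 = -2681)
-(-19481 + o)*(14352 + x(-127)) = -(-19481 - 2681)*(14352 + 92/(-127)) = -(-22162)*(14352 + 92*(-1/127)) = -(-22162)*(14352 - 92/127) = -(-22162)*1822612/127 = -1*(-40392727144/127) = 40392727144/127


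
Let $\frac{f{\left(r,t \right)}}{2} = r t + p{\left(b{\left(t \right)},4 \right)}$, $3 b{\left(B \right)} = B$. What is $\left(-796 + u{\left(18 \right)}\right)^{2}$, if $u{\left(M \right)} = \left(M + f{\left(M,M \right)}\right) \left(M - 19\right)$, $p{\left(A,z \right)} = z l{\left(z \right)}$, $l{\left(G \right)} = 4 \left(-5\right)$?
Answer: $1695204$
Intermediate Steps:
$l{\left(G \right)} = -20$
$b{\left(B \right)} = \frac{B}{3}$
$p{\left(A,z \right)} = - 20 z$ ($p{\left(A,z \right)} = z \left(-20\right) = - 20 z$)
$f{\left(r,t \right)} = -160 + 2 r t$ ($f{\left(r,t \right)} = 2 \left(r t - 80\right) = 2 \left(-80 + r t\right) = -160 + 2 r t$)
$u{\left(M \right)} = \left(-19 + M\right) \left(-160 + M + 2 M^{2}\right)$ ($u{\left(M \right)} = \left(M + \left(-160 + 2 M M\right)\right) \left(M - 19\right) = \left(M + \left(-160 + 2 M^{2}\right)\right) \left(-19 + M\right) = \left(-160 + M + 2 M^{2}\right) \left(-19 + M\right) = \left(-19 + M\right) \left(-160 + M + 2 M^{2}\right)$)
$\left(-796 + u{\left(18 \right)}\right)^{2} = \left(-796 + \left(3040 - 3222 - 37 \cdot 18^{2} + 2 \cdot 18^{3}\right)\right)^{2} = \left(-796 + \left(3040 - 3222 - 11988 + 2 \cdot 5832\right)\right)^{2} = \left(-796 + \left(3040 - 3222 - 11988 + 11664\right)\right)^{2} = \left(-796 - 506\right)^{2} = \left(-1302\right)^{2} = 1695204$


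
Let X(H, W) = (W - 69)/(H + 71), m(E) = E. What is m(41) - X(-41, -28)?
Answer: 1327/30 ≈ 44.233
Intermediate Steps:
X(H, W) = (-69 + W)/(71 + H)
m(41) - X(-41, -28) = 41 - (-69 - 28)/(71 - 41) = 41 - (-97)/30 = 41 - 1*(-97/30) = 41 + 97/30 = 1327/30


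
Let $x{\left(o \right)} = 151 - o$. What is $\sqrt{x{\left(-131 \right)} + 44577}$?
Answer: $\sqrt{44859} \approx 211.8$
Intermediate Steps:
$\sqrt{x{\left(-131 \right)} + 44577} = \sqrt{\left(151 - -131\right) + 44577} = \sqrt{\left(151 + 131\right) + 44577} = \sqrt{282 + 44577} = \sqrt{44859}$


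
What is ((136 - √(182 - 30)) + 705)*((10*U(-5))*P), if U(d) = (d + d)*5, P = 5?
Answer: -2102500 + 5000*√38 ≈ -2.0717e+6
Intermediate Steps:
U(d) = 10*d (U(d) = (2*d)*5 = 10*d)
((136 - √(182 - 30)) + 705)*((10*U(-5))*P) = ((136 - √(182 - 30)) + 705)*((10*(10*(-5)))*5) = ((136 - √152) + 705)*((10*(-50))*5) = ((136 - 2*√38) + 705)*(-500*5) = ((136 - 2*√38) + 705)*(-2500) = (841 - 2*√38)*(-2500) = -2102500 + 5000*√38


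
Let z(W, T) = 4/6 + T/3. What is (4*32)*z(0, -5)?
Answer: -128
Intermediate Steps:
z(W, T) = ⅔ + T/3 (z(W, T) = 4*(⅙) + T*(⅓) = ⅔ + T/3)
(4*32)*z(0, -5) = (4*32)*(⅔ + (⅓)*(-5)) = 128*(⅔ - 5/3) = 128*(-1) = -128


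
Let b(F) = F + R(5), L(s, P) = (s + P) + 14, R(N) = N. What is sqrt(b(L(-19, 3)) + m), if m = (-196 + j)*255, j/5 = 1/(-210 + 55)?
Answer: I*sqrt(48035802)/31 ≈ 223.57*I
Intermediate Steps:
j = -1/31 (j = 5/(-210 + 55) = 5/(-155) = 5*(-1/155) = -1/31 ≈ -0.032258)
L(s, P) = 14 + P + s (L(s, P) = (P + s) + 14 = 14 + P + s)
m = -1549635/31 (m = (-196 - 1/31)*255 = -6077/31*255 = -1549635/31 ≈ -49988.)
b(F) = 5 + F (b(F) = F + 5 = 5 + F)
sqrt(b(L(-19, 3)) + m) = sqrt((5 + (14 + 3 - 19)) - 1549635/31) = sqrt((5 - 2) - 1549635/31) = sqrt(3 - 1549635/31) = sqrt(-1549542/31) = I*sqrt(48035802)/31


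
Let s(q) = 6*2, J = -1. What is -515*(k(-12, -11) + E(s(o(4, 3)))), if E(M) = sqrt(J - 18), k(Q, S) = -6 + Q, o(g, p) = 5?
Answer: 9270 - 515*I*sqrt(19) ≈ 9270.0 - 2244.8*I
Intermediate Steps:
s(q) = 12
E(M) = I*sqrt(19) (E(M) = sqrt(-1 - 18) = sqrt(-19) = I*sqrt(19))
-515*(k(-12, -11) + E(s(o(4, 3)))) = -515*((-6 - 12) + I*sqrt(19)) = -515*(-18 + I*sqrt(19)) = 9270 - 515*I*sqrt(19)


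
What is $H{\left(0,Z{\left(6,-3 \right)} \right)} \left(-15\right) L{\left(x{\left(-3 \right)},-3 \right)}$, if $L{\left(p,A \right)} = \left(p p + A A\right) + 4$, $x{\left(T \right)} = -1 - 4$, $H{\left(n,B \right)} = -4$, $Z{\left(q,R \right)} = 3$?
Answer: $2280$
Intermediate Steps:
$x{\left(T \right)} = -5$ ($x{\left(T \right)} = -1 - 4 = -5$)
$L{\left(p,A \right)} = 4 + A^{2} + p^{2}$ ($L{\left(p,A \right)} = \left(p^{2} + A^{2}\right) + 4 = \left(A^{2} + p^{2}\right) + 4 = 4 + A^{2} + p^{2}$)
$H{\left(0,Z{\left(6,-3 \right)} \right)} \left(-15\right) L{\left(x{\left(-3 \right)},-3 \right)} = \left(-4\right) \left(-15\right) \left(4 + \left(-3\right)^{2} + \left(-5\right)^{2}\right) = 60 \left(4 + 9 + 25\right) = 60 \cdot 38 = 2280$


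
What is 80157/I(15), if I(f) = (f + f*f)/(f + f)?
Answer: 80157/8 ≈ 10020.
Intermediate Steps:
I(f) = (f + f²)/(2*f) (I(f) = (f + f²)/((2*f)) = (f + f²)*(1/(2*f)) = (f + f²)/(2*f))
80157/I(15) = 80157/(½ + (½)*15) = 80157/(½ + 15/2) = 80157/8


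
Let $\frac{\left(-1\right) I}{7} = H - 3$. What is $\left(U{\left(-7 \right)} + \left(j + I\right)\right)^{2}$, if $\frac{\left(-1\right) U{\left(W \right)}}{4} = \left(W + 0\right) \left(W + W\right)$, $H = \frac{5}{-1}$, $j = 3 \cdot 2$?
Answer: $108900$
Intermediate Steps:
$j = 6$
$H = -5$ ($H = 5 \left(-1\right) = -5$)
$U{\left(W \right)} = - 8 W^{2}$ ($U{\left(W \right)} = - 4 \left(W + 0\right) \left(W + W\right) = - 4 W 2 W = - 4 \cdot 2 W^{2} = - 8 W^{2}$)
$I = 56$ ($I = - 7 \left(-5 - 3\right) = \left(-7\right) \left(-8\right) = 56$)
$\left(U{\left(-7 \right)} + \left(j + I\right)\right)^{2} = \left(- 8 \left(-7\right)^{2} + \left(6 + 56\right)\right)^{2} = \left(\left(-8\right) 49 + 62\right)^{2} = \left(-392 + 62\right)^{2} = \left(-330\right)^{2} = 108900$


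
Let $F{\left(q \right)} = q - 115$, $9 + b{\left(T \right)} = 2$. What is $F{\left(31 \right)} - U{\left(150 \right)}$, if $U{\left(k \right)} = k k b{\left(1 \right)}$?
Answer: $157416$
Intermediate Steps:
$b{\left(T \right)} = -7$ ($b{\left(T \right)} = -9 + 2 = -7$)
$F{\left(q \right)} = -115 + q$
$U{\left(k \right)} = - 7 k^{2}$ ($U{\left(k \right)} = k k \left(-7\right) = k^{2} \left(-7\right) = - 7 k^{2}$)
$F{\left(31 \right)} - U{\left(150 \right)} = \left(-115 + 31\right) - - 7 \cdot 150^{2} = -84 - \left(-7\right) 22500 = -84 - -157500 = -84 + 157500 = 157416$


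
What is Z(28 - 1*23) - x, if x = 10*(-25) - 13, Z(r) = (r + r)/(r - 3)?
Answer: 268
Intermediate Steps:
Z(r) = 2*r/(-3 + r) (Z(r) = (2*r)/(-3 + r) = 2*r/(-3 + r))
x = -263 (x = -250 - 13 = -263)
Z(28 - 1*23) - x = 2*(28 - 1*23)/(-3 + (28 - 1*23)) - 1*(-263) = 2*(28 - 23)/(-3 + (28 - 23)) + 263 = 2*5/(-3 + 5) + 263 = 2*5/2 + 263 = 2*5*(½) + 263 = 5 + 263 = 268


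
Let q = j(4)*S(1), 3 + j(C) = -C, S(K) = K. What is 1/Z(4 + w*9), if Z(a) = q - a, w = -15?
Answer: 1/124 ≈ 0.0080645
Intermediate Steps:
j(C) = -3 - C
q = -7 (q = (-3 - 1*4)*1 = (-3 - 4)*1 = -7*1 = -7)
Z(a) = -7 - a
1/Z(4 + w*9) = 1/(-7 - (4 - 15*9)) = 1/(-7 - (4 - 135)) = 1/(-7 - 1*(-131)) = 1/(-7 + 131) = 1/124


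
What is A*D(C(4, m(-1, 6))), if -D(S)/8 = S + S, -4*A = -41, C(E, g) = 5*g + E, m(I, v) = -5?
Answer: 3444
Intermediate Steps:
C(E, g) = E + 5*g
A = 41/4 (A = -¼*(-41) = 41/4 ≈ 10.250)
D(S) = -16*S (D(S) = -8*(S + S) = -16*S)
A*D(C(4, m(-1, 6))) = 41*(-16*(4 + 5*(-5)))/4 = 41*(-16*(4 - 25))/4 = 41*(-16*(-21))/4 = (41/4)*336 = 3444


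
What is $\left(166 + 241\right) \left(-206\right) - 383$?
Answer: $-84225$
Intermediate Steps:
$\left(166 + 241\right) \left(-206\right) - 383 = 407 \left(-206\right) - 383 = -83842 - 383 = -84225$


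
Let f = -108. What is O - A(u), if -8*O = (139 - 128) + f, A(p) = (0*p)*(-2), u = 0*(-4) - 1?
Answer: 97/8 ≈ 12.125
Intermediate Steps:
u = -1 (u = 0 - 1 = -1)
A(p) = 0 (A(p) = 0*(-2) = 0)
O = 97/8 (O = -((139 - 128) - 108)/8 = -(11 - 108)/8 = -⅛*(-97) = 97/8 ≈ 12.125)
O - A(u) = 97/8 - 1*0 = 97/8 + 0 = 97/8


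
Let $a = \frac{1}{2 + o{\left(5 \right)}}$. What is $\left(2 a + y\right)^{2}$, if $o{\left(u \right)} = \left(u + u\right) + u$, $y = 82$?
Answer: $\frac{1948816}{289} \approx 6743.3$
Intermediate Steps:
$o{\left(u \right)} = 3 u$ ($o{\left(u \right)} = 2 u + u = 3 u$)
$a = \frac{1}{17}$ ($a = \frac{1}{2 + 3 \cdot 5} = \frac{1}{2 + 15} = \frac{1}{17} \approx 0.058824$)
$\left(2 a + y\right)^{2} = \left(2 \cdot \frac{1}{17} + 82\right)^{2} = \left(\frac{2}{17} + 82\right)^{2} = \left(\frac{1396}{17}\right)^{2} = \frac{1948816}{289}$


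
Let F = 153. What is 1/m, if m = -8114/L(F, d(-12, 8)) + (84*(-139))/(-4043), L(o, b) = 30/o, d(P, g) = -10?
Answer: -20215/836466621 ≈ -2.4167e-5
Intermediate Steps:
m = -836466621/20215 (m = -8114/(30/153) + (84*(-139))/(-4043) = -8114/(30*(1/153)) - 11676*(-1/4043) = -8114/10/51 + 11676/4043 = -8114*51/10 + 11676/4043 = -206907/5 + 11676/4043 = -836466621/20215 ≈ -41379.)
1/m = 1/(-836466621/20215) = -20215/836466621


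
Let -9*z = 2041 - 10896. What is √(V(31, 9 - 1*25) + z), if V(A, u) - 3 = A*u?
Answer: 47*√2/3 ≈ 22.156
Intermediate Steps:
V(A, u) = 3 + A*u
z = 8855/9 (z = -(2041 - 10896)/9 = -⅑*(-8855) = 8855/9 ≈ 983.89)
√(V(31, 9 - 1*25) + z) = √((3 + 31*(9 - 1*25)) + 8855/9) = √((3 + 31*(9 - 25)) + 8855/9) = √((3 + 31*(-16)) + 8855/9) = √((3 - 496) + 8855/9) = √(-493 + 8855/9) = √(4418/9) = 47*√2/3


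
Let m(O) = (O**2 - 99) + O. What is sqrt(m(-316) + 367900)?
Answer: sqrt(467341) ≈ 683.62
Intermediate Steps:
m(O) = -99 + O + O**2 (m(O) = (-99 + O**2) + O = -99 + O + O**2)
sqrt(m(-316) + 367900) = sqrt((-99 - 316 + (-316)**2) + 367900) = sqrt((-99 - 316 + 99856) + 367900) = sqrt(99441 + 367900) = sqrt(467341)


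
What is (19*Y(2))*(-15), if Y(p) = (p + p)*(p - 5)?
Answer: 3420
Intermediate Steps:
Y(p) = 2*p*(-5 + p) (Y(p) = (2*p)*(-5 + p) = 2*p*(-5 + p))
(19*Y(2))*(-15) = (19*(2*2*(-5 + 2)))*(-15) = (19*(2*2*(-3)))*(-15) = (19*(-12))*(-15) = -228*(-15) = 3420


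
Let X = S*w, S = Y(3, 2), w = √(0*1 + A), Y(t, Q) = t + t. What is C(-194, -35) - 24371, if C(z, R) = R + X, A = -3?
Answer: -24406 + 6*I*√3 ≈ -24406.0 + 10.392*I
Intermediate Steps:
Y(t, Q) = 2*t
w = I*√3 (w = √(0*1 - 3) = √(0 - 3) = √(-3) = I*√3 ≈ 1.732*I)
S = 6 (S = 2*3 = 6)
X = 6*I*√3 (X = 6*(I*√3) = 6*I*√3 ≈ 10.392*I)
C(z, R) = R + 6*I*√3
C(-194, -35) - 24371 = (-35 + 6*I*√3) - 24371 = -24406 + 6*I*√3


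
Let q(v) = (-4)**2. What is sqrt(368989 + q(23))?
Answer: sqrt(369005) ≈ 607.46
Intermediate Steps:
q(v) = 16
sqrt(368989 + q(23)) = sqrt(368989 + 16) = sqrt(369005)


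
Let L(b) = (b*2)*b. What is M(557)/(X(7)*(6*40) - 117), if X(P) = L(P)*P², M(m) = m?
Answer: 557/1152363 ≈ 0.00048335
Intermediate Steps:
L(b) = 2*b² (L(b) = (2*b)*b = 2*b²)
X(P) = 2*P⁴ (X(P) = (2*P²)*P² = 2*P⁴)
M(557)/(X(7)*(6*40) - 117) = 557/((2*7⁴)*(6*40) - 117) = 557/((2*2401)*240 - 117) = 557/(4802*240 - 117) = 557/(1152480 - 117) = 557/1152363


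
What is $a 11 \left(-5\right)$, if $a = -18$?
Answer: $990$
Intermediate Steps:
$a 11 \left(-5\right) = \left(-18\right) 11 \left(-5\right) = \left(-198\right) \left(-5\right) = 990$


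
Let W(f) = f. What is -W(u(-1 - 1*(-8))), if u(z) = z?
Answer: -7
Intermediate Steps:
-W(u(-1 - 1*(-8))) = -(-1 - 1*(-8)) = -(-1 + 8) = -1*7 = -7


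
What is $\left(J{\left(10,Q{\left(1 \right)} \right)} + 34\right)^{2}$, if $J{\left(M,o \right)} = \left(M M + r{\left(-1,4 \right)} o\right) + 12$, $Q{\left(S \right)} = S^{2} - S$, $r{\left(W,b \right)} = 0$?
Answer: $21316$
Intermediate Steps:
$J{\left(M,o \right)} = 12 + M^{2}$ ($J{\left(M,o \right)} = \left(M M + 0 o\right) + 12 = \left(M^{2} + 0\right) + 12 = M^{2} + 12 = 12 + M^{2}$)
$\left(J{\left(10,Q{\left(1 \right)} \right)} + 34\right)^{2} = \left(\left(12 + 10^{2}\right) + 34\right)^{2} = \left(\left(12 + 100\right) + 34\right)^{2} = \left(112 + 34\right)^{2} = 146^{2} = 21316$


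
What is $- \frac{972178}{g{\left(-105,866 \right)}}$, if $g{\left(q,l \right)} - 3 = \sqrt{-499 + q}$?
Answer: $- \frac{2916534}{613} + \frac{1944356 i \sqrt{151}}{613} \approx -4757.8 + 38977.0 i$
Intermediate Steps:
$g{\left(q,l \right)} = 3 + \sqrt{-499 + q}$
$- \frac{972178}{g{\left(-105,866 \right)}} = - \frac{972178}{3 + \sqrt{-499 - 105}} = - \frac{972178}{3 + \sqrt{-604}} = - \frac{972178}{3 + 2 i \sqrt{151}}$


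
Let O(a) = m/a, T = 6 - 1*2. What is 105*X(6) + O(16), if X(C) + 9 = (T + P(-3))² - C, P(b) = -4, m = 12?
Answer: -6297/4 ≈ -1574.3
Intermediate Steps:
T = 4 (T = 6 - 2 = 4)
O(a) = 12/a
X(C) = -9 - C (X(C) = -9 + ((4 - 4)² - C) = -9 + (0² - C) = -9 + (0 - C) = -9 - C)
105*X(6) + O(16) = 105*(-9 - 1*6) + 12/16 = 105*(-9 - 6) + 12*(1/16) = 105*(-15) + ¾ = -1575 + ¾ = -6297/4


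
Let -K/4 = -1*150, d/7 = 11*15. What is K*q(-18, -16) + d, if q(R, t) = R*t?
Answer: 173955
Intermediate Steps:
d = 1155 (d = 7*(11*15) = 7*165 = 1155)
K = 600 (K = -(-4)*150 = -4*(-150) = 600)
K*q(-18, -16) + d = 600*(-18*(-16)) + 1155 = 600*288 + 1155 = 172800 + 1155 = 173955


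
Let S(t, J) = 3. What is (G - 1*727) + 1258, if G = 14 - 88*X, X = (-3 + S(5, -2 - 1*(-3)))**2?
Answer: 545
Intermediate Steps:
X = 0 (X = (-3 + 3)**2 = 0**2 = 0)
G = 14 (G = 14 - 88*0 = 14 + 0 = 14)
(G - 1*727) + 1258 = (14 - 1*727) + 1258 = (14 - 727) + 1258 = -713 + 1258 = 545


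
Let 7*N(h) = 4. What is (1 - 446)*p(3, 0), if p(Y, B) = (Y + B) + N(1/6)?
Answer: -11125/7 ≈ -1589.3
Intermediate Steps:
N(h) = 4/7 (N(h) = (⅐)*4 = 4/7)
p(Y, B) = 4/7 + B + Y (p(Y, B) = (Y + B) + 4/7 = (B + Y) + 4/7 = 4/7 + B + Y)
(1 - 446)*p(3, 0) = (1 - 446)*(4/7 + 0 + 3) = -445*25/7 = -11125/7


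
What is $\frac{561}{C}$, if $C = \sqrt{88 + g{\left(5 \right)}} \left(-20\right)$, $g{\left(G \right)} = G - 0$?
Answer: $- \frac{187 \sqrt{93}}{620} \approx -2.9086$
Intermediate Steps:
$g{\left(G \right)} = G$ ($g{\left(G \right)} = G + 0 = G$)
$C = - 20 \sqrt{93}$ ($C = \sqrt{88 + 5} \left(-20\right) = \sqrt{93} \left(-20\right) = - 20 \sqrt{93} \approx -192.87$)
$\frac{561}{C} = \frac{561}{\left(-20\right) \sqrt{93}} = 561 \left(- \frac{\sqrt{93}}{1860}\right) = - \frac{187 \sqrt{93}}{620}$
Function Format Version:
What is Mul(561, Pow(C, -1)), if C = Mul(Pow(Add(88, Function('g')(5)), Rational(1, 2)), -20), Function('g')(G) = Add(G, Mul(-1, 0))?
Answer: Mul(Rational(-187, 620), Pow(93, Rational(1, 2))) ≈ -2.9086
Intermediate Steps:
Function('g')(G) = G (Function('g')(G) = Add(G, 0) = G)
C = Mul(-20, Pow(93, Rational(1, 2))) (C = Mul(Pow(Add(88, 5), Rational(1, 2)), -20) = Mul(Pow(93, Rational(1, 2)), -20) = Mul(-20, Pow(93, Rational(1, 2))) ≈ -192.87)
Mul(561, Pow(C, -1)) = Mul(561, Pow(Mul(-20, Pow(93, Rational(1, 2))), -1)) = Mul(561, Mul(Rational(-1, 1860), Pow(93, Rational(1, 2)))) = Mul(Rational(-187, 620), Pow(93, Rational(1, 2)))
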